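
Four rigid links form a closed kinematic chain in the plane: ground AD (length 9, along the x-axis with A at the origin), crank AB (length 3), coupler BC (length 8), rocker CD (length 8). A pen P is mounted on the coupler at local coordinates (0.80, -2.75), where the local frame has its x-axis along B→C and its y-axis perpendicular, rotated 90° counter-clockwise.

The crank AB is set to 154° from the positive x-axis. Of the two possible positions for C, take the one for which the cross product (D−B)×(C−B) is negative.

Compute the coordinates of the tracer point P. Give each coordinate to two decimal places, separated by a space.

-4.25 -1.09

A=(0,0), D=(9.00,0)
B = A + 3.00·(cos154°, sin154°) = (-2.6964, 1.3151)
|BD| = 11.7701
circle(B,8.00) ∩ circle(D,8.00): a=5.8850, h=5.4191
  candidates: C₊=(3.7573,6.0427) cross=63.783; C₋=(2.5463,-4.7276) cross=-63.783
  mode - wants cross < 0 → take C=(2.5463,-4.7276) (cross=-63.783)
ex = (C−B)/|BC| = (0.6553,-0.7553); ey = (0.7553,0.6553)
P = B + 0.80·ex + -2.75·ey = (-4.2493,-1.0913)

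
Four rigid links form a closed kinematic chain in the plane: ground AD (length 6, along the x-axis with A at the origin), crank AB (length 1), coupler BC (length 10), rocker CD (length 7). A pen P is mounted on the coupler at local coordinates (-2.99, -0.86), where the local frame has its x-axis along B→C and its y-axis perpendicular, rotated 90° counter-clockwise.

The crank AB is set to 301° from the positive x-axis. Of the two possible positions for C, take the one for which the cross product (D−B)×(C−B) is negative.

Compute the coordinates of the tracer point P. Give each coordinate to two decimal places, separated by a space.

-2.45 0.08

A=(0,0), D=(6.00,0)
B = A + 1.00·(cos301°, sin301°) = (0.5150, -0.8572)
|BD| = 5.5515
circle(B,10.00) ∩ circle(D,7.00): a=7.3691, h=6.7599
  candidates: C₊=(6.7520,6.9595) cross=37.528; C₋=(8.8395,-6.3982) cross=-37.528
  mode - wants cross < 0 → take C=(8.8395,-6.3982) (cross=-37.528)
ex = (C−B)/|BC| = (0.8324,-0.5541); ey = (0.5541,0.8324)
P = B + -2.99·ex + -0.86·ey = (-2.4505,0.0837)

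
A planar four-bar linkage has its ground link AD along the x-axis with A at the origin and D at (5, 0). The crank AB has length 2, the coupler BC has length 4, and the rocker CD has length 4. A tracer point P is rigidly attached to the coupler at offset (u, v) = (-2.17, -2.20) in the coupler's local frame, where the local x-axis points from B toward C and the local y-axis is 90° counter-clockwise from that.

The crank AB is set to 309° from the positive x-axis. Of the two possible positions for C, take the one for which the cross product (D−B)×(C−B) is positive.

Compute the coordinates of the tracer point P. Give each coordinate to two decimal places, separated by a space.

3.14 -4.00

A=(0,0), D=(5.00,0)
B = A + 2.00·(cos309°, sin309°) = (1.2586, -1.5543)
|BD| = 4.0514
circle(B,4.00) ∩ circle(D,4.00): a=2.0257, h=3.4491
  candidates: C₊=(1.8061,2.4081) cross=13.974; C₋=(4.4526,-3.9624) cross=-13.974
  mode + wants cross > 0 → take C=(1.8061,2.4081) (cross=13.974)
ex = (C−B)/|BC| = (0.1369,0.9906); ey = (-0.9906,0.1369)
P = B + -2.17·ex + -2.20·ey = (3.1410,-4.0050)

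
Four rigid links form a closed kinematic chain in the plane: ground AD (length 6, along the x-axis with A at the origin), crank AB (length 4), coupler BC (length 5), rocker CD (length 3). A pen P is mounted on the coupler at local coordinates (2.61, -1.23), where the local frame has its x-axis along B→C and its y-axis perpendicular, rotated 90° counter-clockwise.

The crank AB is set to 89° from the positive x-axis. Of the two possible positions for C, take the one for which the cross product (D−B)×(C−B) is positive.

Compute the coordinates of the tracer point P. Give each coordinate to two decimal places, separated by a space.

A=(0,0), D=(6.00,0)
B = A + 4.00·(cos89°, sin89°) = (0.0698, 3.9994)
|BD| = 7.1528
circle(B,5.00) ∩ circle(D,3.00): a=4.6948, h=1.7200
  candidates: C₊=(4.9239,2.8004) cross=12.303; C₋=(3.0004,-0.0517) cross=-12.303
  mode + wants cross > 0 → take C=(4.9239,2.8004) (cross=12.303)
ex = (C−B)/|BC| = (0.9708,-0.2398); ey = (0.2398,0.9708)
P = B + 2.61·ex + -1.23·ey = (2.3087,2.1794)

2.31 2.18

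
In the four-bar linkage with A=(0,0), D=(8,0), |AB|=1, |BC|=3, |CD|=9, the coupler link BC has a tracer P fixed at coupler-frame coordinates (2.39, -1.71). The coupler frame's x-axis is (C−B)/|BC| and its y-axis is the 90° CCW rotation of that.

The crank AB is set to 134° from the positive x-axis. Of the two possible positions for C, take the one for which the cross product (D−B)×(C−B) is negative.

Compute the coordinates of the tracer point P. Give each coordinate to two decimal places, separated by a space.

A=(0,0), D=(8.00,0)
B = A + 1.00·(cos134°, sin134°) = (-0.6947, 0.7193)
|BD| = 8.7244
circle(B,3.00) ∩ circle(D,9.00): a=0.2358, h=2.9907
  candidates: C₊=(-0.2131,3.6804) cross=26.092; C₋=(-0.7062,-2.2806) cross=-26.092
  mode - wants cross < 0 → take C=(-0.7062,-2.2806) (cross=-26.092)
ex = (C−B)/|BC| = (-0.0039,-1.0000); ey = (1.0000,-0.0039)
P = B + 2.39·ex + -1.71·ey = (-2.4139,-1.6640)

-2.41 -1.66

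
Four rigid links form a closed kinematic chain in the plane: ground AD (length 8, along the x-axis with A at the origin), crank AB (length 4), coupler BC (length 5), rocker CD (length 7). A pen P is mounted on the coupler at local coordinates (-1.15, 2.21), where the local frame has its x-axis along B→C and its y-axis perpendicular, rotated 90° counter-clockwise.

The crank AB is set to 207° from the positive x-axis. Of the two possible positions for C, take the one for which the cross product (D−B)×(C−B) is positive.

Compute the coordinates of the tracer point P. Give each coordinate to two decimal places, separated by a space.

-5.51 -0.27

A=(0,0), D=(8.00,0)
B = A + 4.00·(cos207°, sin207°) = (-3.5640, -1.8160)
|BD| = 11.7057
circle(B,5.00) ∩ circle(D,7.00): a=4.8277, h=1.3011
  candidates: C₊=(1.0034,0.2184) cross=15.231; C₋=(1.4071,-2.3524) cross=-15.231
  mode + wants cross > 0 → take C=(1.0034,0.2184) (cross=15.231)
ex = (C−B)/|BC| = (0.9135,0.4069); ey = (-0.4069,0.9135)
P = B + -1.15·ex + 2.21·ey = (-5.5137,-0.2651)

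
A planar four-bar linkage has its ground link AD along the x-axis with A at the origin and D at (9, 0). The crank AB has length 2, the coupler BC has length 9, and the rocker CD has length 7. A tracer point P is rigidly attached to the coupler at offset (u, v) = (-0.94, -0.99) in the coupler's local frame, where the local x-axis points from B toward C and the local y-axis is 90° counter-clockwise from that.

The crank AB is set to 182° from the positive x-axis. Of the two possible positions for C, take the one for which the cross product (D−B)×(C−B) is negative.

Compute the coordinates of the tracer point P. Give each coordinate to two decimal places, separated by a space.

-3.35 -0.25

A=(0,0), D=(9.00,0)
B = A + 2.00·(cos182°, sin182°) = (-1.9988, -0.0698)
|BD| = 10.9990
circle(B,9.00) ∩ circle(D,7.00): a=6.9542, h=5.7131
  candidates: C₊=(4.9190,5.6873) cross=62.838; C₋=(4.9915,-5.7386) cross=-62.838
  mode - wants cross < 0 → take C=(4.9915,-5.7386) (cross=-62.838)
ex = (C−B)/|BC| = (0.7767,-0.6299); ey = (0.6299,0.7767)
P = B + -0.94·ex + -0.99·ey = (-3.3525,-0.2467)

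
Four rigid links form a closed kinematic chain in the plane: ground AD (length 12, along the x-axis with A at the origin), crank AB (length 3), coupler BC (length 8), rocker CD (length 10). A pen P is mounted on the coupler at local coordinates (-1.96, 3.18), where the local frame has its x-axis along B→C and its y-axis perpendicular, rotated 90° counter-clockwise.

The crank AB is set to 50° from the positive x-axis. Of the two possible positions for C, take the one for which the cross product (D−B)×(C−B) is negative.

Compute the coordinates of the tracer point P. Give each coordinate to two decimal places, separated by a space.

A=(0,0), D=(12.00,0)
B = A + 3.00·(cos50°, sin50°) = (1.9284, 2.2981)
|BD| = 10.3305
circle(B,8.00) ∩ circle(D,10.00): a=3.4228, h=7.2308
  candidates: C₊=(6.8740,8.5863) cross=74.698; C₋=(3.6569,-5.5129) cross=-74.698
  mode - wants cross < 0 → take C=(3.6569,-5.5129) (cross=-74.698)
ex = (C−B)/|BC| = (0.2161,-0.9764); ey = (0.9764,0.2161)
P = B + -1.96·ex + 3.18·ey = (4.6098,4.8989)

4.61 4.90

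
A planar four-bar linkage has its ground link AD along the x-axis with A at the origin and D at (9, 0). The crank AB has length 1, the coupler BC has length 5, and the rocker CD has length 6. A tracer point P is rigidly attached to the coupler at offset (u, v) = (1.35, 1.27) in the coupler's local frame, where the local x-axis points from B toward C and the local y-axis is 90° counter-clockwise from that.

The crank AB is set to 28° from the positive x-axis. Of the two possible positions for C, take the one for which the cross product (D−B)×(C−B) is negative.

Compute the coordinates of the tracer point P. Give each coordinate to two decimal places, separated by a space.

A=(0,0), D=(9.00,0)
B = A + 1.00·(cos28°, sin28°) = (0.8829, 0.4695)
|BD| = 8.1306
circle(B,5.00) ∩ circle(D,6.00): a=3.3889, h=3.6764
  candidates: C₊=(4.4784,3.9440) cross=29.891; C₋=(4.0539,-3.3964) cross=-29.891
  mode - wants cross < 0 → take C=(4.0539,-3.3964) (cross=-29.891)
ex = (C−B)/|BC| = (0.6342,-0.7732); ey = (0.7732,0.6342)
P = B + 1.35·ex + 1.27·ey = (2.7210,0.2311)

2.72 0.23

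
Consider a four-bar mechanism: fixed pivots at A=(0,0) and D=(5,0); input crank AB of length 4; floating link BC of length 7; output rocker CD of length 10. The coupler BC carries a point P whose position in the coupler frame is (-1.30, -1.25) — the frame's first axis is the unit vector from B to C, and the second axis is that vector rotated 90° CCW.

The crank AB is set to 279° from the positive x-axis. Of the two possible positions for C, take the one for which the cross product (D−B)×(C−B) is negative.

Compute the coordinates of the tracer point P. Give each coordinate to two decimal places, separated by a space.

-1.11 -3.47

A=(0,0), D=(5.00,0)
B = A + 4.00·(cos279°, sin279°) = (0.6257, -3.9508)
|BD| = 5.8943
circle(B,7.00) ∩ circle(D,10.00): a=-1.3791, h=6.8628
  candidates: C₊=(-4.9976,0.2179) cross=40.451; C₋=(4.2022,-9.9681) cross=-40.451
  mode - wants cross < 0 → take C=(4.2022,-9.9681) (cross=-40.451)
ex = (C−B)/|BC| = (0.5109,-0.8596); ey = (0.8596,0.5109)
P = B + -1.30·ex + -1.25·ey = (-1.1130,-3.4719)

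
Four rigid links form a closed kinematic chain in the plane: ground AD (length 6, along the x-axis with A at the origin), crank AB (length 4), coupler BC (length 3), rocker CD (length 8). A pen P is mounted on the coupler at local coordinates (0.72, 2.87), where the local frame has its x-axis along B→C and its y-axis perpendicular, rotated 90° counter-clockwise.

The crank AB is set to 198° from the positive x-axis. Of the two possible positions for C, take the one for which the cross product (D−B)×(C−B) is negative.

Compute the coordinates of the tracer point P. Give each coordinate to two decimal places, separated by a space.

-1.51 0.63

A=(0,0), D=(6.00,0)
B = A + 4.00·(cos198°, sin198°) = (-3.8042, -1.2361)
|BD| = 9.8818
circle(B,3.00) ∩ circle(D,8.00): a=2.1580, h=2.0840
  candidates: C₊=(-1.9238,1.1015) cross=20.593; C₋=(-1.4025,-3.0337) cross=-20.593
  mode - wants cross < 0 → take C=(-1.4025,-3.0337) (cross=-20.593)
ex = (C−B)/|BC| = (0.8006,-0.5992); ey = (0.5992,0.8006)
P = B + 0.72·ex + 2.87·ey = (-1.5080,0.6302)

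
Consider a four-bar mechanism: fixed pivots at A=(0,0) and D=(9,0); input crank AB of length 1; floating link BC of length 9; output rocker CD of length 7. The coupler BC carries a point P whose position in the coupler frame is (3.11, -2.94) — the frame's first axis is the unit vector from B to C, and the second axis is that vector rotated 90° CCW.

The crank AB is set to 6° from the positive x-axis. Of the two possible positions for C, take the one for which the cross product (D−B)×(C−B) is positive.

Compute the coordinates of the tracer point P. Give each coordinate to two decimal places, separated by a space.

A=(0,0), D=(9.00,0)
B = A + 1.00·(cos6°, sin6°) = (0.9945, 0.1045)
|BD| = 8.0062
circle(B,9.00) ∩ circle(D,7.00): a=6.0015, h=6.7068
  candidates: C₊=(7.0831,6.7324) cross=53.696; C₋=(6.9080,-6.6801) cross=-53.696
  mode + wants cross > 0 → take C=(7.0831,6.7324) (cross=53.696)
ex = (C−B)/|BC| = (0.6765,0.7364); ey = (-0.7364,0.6765)
P = B + 3.11·ex + -2.94·ey = (5.2636,0.4059)

5.26 0.41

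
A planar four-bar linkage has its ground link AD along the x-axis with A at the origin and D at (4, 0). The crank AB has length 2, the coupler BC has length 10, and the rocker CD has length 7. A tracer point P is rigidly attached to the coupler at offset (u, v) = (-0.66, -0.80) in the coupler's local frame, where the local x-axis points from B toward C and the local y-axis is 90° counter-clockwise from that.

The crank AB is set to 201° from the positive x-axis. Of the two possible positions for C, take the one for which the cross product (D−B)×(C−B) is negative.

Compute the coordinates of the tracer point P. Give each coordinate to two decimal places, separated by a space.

-2.87 -0.97

A=(0,0), D=(4.00,0)
B = A + 2.00·(cos201°, sin201°) = (-1.8672, -0.7167)
|BD| = 5.9108
circle(B,10.00) ∩ circle(D,7.00): a=7.2695, h=6.8669
  candidates: C₊=(4.5161,6.9810) cross=40.588; C₋=(6.1814,-6.6514) cross=-40.588
  mode - wants cross < 0 → take C=(6.1814,-6.6514) (cross=-40.588)
ex = (C−B)/|BC| = (0.8049,-0.5935); ey = (0.5935,0.8049)
P = B + -0.66·ex + -0.80·ey = (-2.8731,-0.9689)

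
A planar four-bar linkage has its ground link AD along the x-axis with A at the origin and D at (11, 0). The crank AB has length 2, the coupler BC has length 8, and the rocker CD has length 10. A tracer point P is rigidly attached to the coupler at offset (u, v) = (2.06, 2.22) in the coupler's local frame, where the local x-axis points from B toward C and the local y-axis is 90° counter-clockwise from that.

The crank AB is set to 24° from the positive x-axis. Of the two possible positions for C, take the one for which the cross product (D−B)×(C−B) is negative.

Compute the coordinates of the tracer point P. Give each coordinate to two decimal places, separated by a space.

A=(0,0), D=(11.00,0)
B = A + 2.00·(cos24°, sin24°) = (1.8271, 0.8135)
|BD| = 9.2089
circle(B,8.00) ∩ circle(D,10.00): a=2.6498, h=7.5484
  candidates: C₊=(5.1333,8.0983) cross=69.513; C₋=(3.7998,-6.9395) cross=-69.513
  mode - wants cross < 0 → take C=(3.7998,-6.9395) (cross=-69.513)
ex = (C−B)/|BC| = (0.2466,-0.9691); ey = (0.9691,0.2466)
P = B + 2.06·ex + 2.22·ey = (4.4865,-0.6355)

4.49 -0.64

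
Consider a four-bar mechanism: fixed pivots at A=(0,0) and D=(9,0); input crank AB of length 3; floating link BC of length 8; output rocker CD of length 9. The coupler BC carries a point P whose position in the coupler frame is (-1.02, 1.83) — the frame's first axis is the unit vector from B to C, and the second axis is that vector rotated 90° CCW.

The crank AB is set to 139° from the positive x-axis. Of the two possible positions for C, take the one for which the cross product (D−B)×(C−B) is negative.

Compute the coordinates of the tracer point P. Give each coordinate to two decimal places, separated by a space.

-1.14 3.74

A=(0,0), D=(9.00,0)
B = A + 3.00·(cos139°, sin139°) = (-2.2641, 1.9682)
|BD| = 11.4348
circle(B,8.00) ∩ circle(D,9.00): a=4.9740, h=6.2657
  candidates: C₊=(3.7141,7.2842) cross=71.647; C₋=(1.5572,-5.0601) cross=-71.647
  mode - wants cross < 0 → take C=(1.5572,-5.0601) (cross=-71.647)
ex = (C−B)/|BC| = (0.4777,-0.8785); ey = (0.8785,0.4777)
P = B + -1.02·ex + 1.83·ey = (-1.1436,3.7384)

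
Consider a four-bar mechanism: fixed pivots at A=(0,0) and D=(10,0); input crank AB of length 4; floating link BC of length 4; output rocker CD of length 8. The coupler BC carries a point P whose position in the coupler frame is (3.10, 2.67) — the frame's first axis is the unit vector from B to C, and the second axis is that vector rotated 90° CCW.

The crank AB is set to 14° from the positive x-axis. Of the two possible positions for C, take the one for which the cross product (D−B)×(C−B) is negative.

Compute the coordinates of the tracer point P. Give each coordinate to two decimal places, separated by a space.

A=(0,0), D=(10.00,0)
B = A + 4.00·(cos14°, sin14°) = (3.8812, 0.9677)
|BD| = 6.1949
circle(B,4.00) ∩ circle(D,8.00): a=-0.7767, h=3.9239
  candidates: C₊=(3.7269,4.9647) cross=24.308; C₋=(2.5010,-2.7867) cross=-24.308
  mode - wants cross < 0 → take C=(2.5010,-2.7867) (cross=-24.308)
ex = (C−B)/|BC| = (-0.3450,-0.9386); ey = (0.9386,-0.3450)
P = B + 3.10·ex + 2.67·ey = (5.3176,-2.8632)

5.32 -2.86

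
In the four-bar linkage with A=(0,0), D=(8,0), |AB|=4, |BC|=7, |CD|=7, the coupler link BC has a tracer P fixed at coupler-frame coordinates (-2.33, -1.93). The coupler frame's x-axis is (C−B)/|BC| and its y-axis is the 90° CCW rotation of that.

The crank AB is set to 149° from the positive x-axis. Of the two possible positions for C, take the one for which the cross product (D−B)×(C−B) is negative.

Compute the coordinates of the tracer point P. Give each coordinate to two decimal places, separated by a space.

-6.44 2.30

A=(0,0), D=(8.00,0)
B = A + 4.00·(cos149°, sin149°) = (-3.4287, 2.0602)
|BD| = 11.6129
circle(B,7.00) ∩ circle(D,7.00): a=5.8064, h=3.9096
  candidates: C₊=(2.9792,4.8777) cross=45.402; C₋=(1.5921,-2.8176) cross=-45.402
  mode - wants cross < 0 → take C=(1.5921,-2.8176) (cross=-45.402)
ex = (C−B)/|BC| = (0.7173,-0.6968); ey = (0.6968,0.7173)
P = B + -2.33·ex + -1.93·ey = (-6.4447,2.2994)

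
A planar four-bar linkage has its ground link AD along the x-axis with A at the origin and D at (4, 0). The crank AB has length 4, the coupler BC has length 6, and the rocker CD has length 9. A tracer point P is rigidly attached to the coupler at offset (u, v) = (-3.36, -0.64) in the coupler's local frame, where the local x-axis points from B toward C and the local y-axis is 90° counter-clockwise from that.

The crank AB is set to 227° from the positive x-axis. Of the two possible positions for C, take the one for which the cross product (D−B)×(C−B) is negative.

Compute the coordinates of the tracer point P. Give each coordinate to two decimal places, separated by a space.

-4.93 -0.31

A=(0,0), D=(4.00,0)
B = A + 4.00·(cos227°, sin227°) = (-2.7280, -2.9254)
|BD| = 7.3365
circle(B,6.00) ∩ circle(D,9.00): a=0.6014, h=5.9698
  candidates: C₊=(-4.5569,2.7890) cross=43.797; C₋=(0.2040,-8.1603) cross=-43.797
  mode - wants cross < 0 → take C=(0.2040,-8.1603) (cross=-43.797)
ex = (C−B)/|BC| = (0.4887,-0.8725); ey = (0.8725,0.4887)
P = B + -3.36·ex + -0.64·ey = (-4.9283,-0.3066)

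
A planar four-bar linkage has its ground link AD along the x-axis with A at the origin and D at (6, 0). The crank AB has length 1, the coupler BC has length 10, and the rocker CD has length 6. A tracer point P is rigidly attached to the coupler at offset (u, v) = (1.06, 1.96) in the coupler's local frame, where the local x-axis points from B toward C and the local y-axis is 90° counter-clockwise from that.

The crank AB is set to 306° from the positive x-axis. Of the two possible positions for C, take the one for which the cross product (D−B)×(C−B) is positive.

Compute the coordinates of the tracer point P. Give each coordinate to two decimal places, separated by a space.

A=(0,0), D=(6.00,0)
B = A + 1.00·(cos306°, sin306°) = (0.5878, -0.8090)
|BD| = 5.4723
circle(B,10.00) ∩ circle(D,6.00): a=8.5838, h=5.1302
  candidates: C₊=(8.3188,5.5338) cross=28.074; C₋=(9.8357,-4.6139) cross=-28.074
  mode + wants cross > 0 → take C=(8.3188,5.5338) (cross=28.074)
ex = (C−B)/|BC| = (0.7731,0.6343); ey = (-0.6343,0.7731)
P = B + 1.06·ex + 1.96·ey = (0.1641,1.3786)

0.16 1.38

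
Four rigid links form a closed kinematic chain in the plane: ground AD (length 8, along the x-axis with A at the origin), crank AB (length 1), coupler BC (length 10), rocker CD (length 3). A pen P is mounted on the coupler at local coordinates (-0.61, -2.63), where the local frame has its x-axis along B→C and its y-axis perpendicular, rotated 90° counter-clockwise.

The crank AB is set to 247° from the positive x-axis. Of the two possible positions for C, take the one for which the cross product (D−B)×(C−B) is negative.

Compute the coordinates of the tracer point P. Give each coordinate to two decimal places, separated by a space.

-1.44 -3.41

A=(0,0), D=(8.00,0)
B = A + 1.00·(cos247°, sin247°) = (-0.3907, -0.9205)
|BD| = 8.4411
circle(B,10.00) ∩ circle(D,3.00): a=9.6108, h=2.7625
  candidates: C₊=(8.8615,2.8736) cross=23.319; C₋=(9.4641,-2.6185) cross=-23.319
  mode - wants cross < 0 → take C=(9.4641,-2.6185) (cross=-23.319)
ex = (C−B)/|BC| = (0.9855,-0.1698); ey = (0.1698,0.9855)
P = B + -0.61·ex + -2.63·ey = (-1.4384,-3.4087)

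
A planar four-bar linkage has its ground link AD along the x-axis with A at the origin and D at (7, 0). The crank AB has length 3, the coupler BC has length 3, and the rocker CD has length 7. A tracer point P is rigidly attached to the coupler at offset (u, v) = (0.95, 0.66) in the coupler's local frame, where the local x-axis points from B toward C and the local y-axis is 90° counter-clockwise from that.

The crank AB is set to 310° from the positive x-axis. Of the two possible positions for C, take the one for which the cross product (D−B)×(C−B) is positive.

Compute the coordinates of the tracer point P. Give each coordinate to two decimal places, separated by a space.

0.81 -1.99

A=(0,0), D=(7.00,0)
B = A + 3.00·(cos310°, sin310°) = (1.9284, -2.2981)
|BD| = 5.5680
circle(B,3.00) ∩ circle(D,7.00): a=-0.8079, h=2.8892
  candidates: C₊=(0.0000,0.0000) cross=16.087; C₋=(2.3849,-5.2632) cross=-16.087
  mode + wants cross > 0 → take C=(0.0000,0.0000) (cross=16.087)
ex = (C−B)/|BC| = (-0.6428,0.7660); ey = (-0.7660,-0.6428)
P = B + 0.95·ex + 0.66·ey = (0.8121,-1.9946)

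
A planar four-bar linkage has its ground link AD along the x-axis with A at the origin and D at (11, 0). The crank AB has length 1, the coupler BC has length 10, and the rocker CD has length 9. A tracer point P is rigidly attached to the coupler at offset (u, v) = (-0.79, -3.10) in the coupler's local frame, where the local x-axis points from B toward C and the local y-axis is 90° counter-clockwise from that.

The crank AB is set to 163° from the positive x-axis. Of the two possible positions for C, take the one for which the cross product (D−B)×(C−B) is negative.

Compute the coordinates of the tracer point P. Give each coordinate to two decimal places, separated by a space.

A=(0,0), D=(11.00,0)
B = A + 1.00·(cos163°, sin163°) = (-0.9563, 0.2924)
|BD| = 11.9599
circle(B,10.00) ∩ circle(D,9.00): a=6.7743, h=7.3559
  candidates: C₊=(5.9958,7.4805) cross=87.976; C₋=(5.6361,-7.2269) cross=-87.976
  mode - wants cross < 0 → take C=(5.6361,-7.2269) (cross=-87.976)
ex = (C−B)/|BC| = (0.6592,-0.7519); ey = (0.7519,0.6592)
P = B + -0.79·ex + -3.10·ey = (-3.8081,-1.1573)

-3.81 -1.16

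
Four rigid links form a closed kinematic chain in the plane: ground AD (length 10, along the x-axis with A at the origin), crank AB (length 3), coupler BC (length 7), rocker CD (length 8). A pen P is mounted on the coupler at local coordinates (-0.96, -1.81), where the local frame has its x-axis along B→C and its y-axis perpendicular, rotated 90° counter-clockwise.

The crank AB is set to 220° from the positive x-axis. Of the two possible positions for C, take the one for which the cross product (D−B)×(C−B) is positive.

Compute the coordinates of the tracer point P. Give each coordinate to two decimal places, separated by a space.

-1.68 -3.88

A=(0,0), D=(10.00,0)
B = A + 3.00·(cos220°, sin220°) = (-2.2981, -1.9284)
|BD| = 12.4484
circle(B,7.00) ∩ circle(D,8.00): a=5.6217, h=4.1709
  candidates: C₊=(2.6096,3.0630) cross=51.921; C₋=(3.9018,-5.1781) cross=-51.921
  mode + wants cross > 0 → take C=(2.6096,3.0630) (cross=51.921)
ex = (C−B)/|BC| = (0.7011,0.7131); ey = (-0.7131,0.7011)
P = B + -0.96·ex + -1.81·ey = (-1.6806,-3.8819)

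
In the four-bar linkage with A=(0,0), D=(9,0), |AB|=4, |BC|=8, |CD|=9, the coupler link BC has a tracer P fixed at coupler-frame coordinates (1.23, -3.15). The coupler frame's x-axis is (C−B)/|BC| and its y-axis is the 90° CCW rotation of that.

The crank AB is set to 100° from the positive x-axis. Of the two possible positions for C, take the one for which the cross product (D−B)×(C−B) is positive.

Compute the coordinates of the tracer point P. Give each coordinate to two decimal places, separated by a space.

2.10 2.03

A=(0,0), D=(9.00,0)
B = A + 4.00·(cos100°, sin100°) = (-0.6946, 3.9392)
|BD| = 10.4644
circle(B,8.00) ∩ circle(D,9.00): a=4.4199, h=6.6682
  candidates: C₊=(5.9104,8.4531) cross=69.778; C₋=(0.8900,-3.9023) cross=-69.778
  mode + wants cross > 0 → take C=(5.9104,8.4531) (cross=69.778)
ex = (C−B)/|BC| = (0.8256,0.5642); ey = (-0.5642,0.8256)
P = B + 1.23·ex + -3.15·ey = (2.0982,2.0325)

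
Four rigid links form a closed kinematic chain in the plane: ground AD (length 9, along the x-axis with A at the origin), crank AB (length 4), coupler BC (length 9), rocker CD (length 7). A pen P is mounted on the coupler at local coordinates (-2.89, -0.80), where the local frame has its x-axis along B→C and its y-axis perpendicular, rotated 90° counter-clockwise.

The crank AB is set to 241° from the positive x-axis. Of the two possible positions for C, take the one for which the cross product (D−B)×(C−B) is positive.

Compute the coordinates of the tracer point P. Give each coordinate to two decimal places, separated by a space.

A=(0,0), D=(9.00,0)
B = A + 4.00·(cos241°, sin241°) = (-1.9392, -3.4985)
|BD| = 11.4850
circle(B,9.00) ∩ circle(D,7.00): a=7.1356, h=5.4848
  candidates: C₊=(3.1866,3.8992) cross=62.993; C₋=(6.5280,-6.5490) cross=-62.993
  mode + wants cross > 0 → take C=(3.1866,3.8992) (cross=62.993)
ex = (C−B)/|BC| = (0.5695,0.8220); ey = (-0.8220,0.5695)
P = B + -2.89·ex + -0.80·ey = (-2.9276,-6.3296)

-2.93 -6.33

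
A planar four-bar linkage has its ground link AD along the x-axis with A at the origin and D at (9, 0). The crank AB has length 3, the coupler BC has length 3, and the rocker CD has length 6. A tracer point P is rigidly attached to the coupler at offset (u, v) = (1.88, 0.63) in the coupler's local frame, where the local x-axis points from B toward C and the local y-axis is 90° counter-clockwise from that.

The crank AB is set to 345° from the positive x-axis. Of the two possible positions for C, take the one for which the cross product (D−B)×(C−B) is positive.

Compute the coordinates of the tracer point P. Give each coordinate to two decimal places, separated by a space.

A=(0,0), D=(9.00,0)
B = A + 3.00·(cos345°, sin345°) = (2.8978, -0.7765)
|BD| = 6.1514
circle(B,3.00) ∩ circle(D,6.00): a=0.8811, h=2.8677
  candidates: C₊=(3.4099,2.1795) cross=17.640; C₋=(4.1338,-3.5100) cross=-17.640
  mode + wants cross > 0 → take C=(3.4099,2.1795) (cross=17.640)
ex = (C−B)/|BC| = (0.1707,0.9853); ey = (-0.9853,0.1707)
P = B + 1.88·ex + 0.63·ey = (2.5979,1.1835)

2.60 1.18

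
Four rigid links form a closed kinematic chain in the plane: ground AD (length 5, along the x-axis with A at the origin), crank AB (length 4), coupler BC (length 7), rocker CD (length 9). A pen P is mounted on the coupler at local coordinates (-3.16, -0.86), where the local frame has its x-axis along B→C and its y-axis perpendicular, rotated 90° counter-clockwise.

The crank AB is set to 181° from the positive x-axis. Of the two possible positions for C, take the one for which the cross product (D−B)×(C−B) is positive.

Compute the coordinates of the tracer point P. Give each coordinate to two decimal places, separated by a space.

-4.41 -3.32

A=(0,0), D=(5.00,0)
B = A + 4.00·(cos181°, sin181°) = (-3.9994, -0.0698)
|BD| = 8.9997
circle(B,7.00) ∩ circle(D,9.00): a=2.7220, h=6.4491
  candidates: C₊=(-1.3275,6.4002) cross=58.040; C₋=(-1.2275,-6.4976) cross=-58.040
  mode + wants cross > 0 → take C=(-1.3275,6.4002) (cross=58.040)
ex = (C−B)/|BC| = (0.3817,0.9243); ey = (-0.9243,0.3817)
P = B + -3.16·ex + -0.86·ey = (-4.4107,-3.3188)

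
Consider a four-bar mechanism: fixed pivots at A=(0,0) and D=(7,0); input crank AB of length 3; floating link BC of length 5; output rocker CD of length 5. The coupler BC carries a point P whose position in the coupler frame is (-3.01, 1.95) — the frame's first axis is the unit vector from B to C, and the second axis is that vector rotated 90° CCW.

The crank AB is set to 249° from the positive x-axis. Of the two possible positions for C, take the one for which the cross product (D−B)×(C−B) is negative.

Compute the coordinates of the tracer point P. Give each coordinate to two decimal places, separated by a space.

A=(0,0), D=(7.00,0)
B = A + 3.00·(cos249°, sin249°) = (-1.0751, -2.8007)
|BD| = 8.5470
circle(B,5.00) ∩ circle(D,5.00): a=4.2735, h=2.5956
  candidates: C₊=(2.1119,1.0519) cross=22.185; C₋=(3.8130,-3.8527) cross=-22.185
  mode - wants cross < 0 → take C=(3.8130,-3.8527) (cross=-22.185)
ex = (C−B)/|BC| = (0.9776,-0.2104); ey = (0.2104,0.9776)
P = B + -3.01·ex + 1.95·ey = (-3.6075,-0.2611)

-3.61 -0.26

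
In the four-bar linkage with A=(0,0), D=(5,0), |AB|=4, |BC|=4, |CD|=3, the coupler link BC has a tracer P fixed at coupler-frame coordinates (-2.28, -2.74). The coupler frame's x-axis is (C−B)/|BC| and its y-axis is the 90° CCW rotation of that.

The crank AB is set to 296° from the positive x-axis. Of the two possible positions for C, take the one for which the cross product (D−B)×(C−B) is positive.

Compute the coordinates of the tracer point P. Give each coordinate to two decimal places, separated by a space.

A=(0,0), D=(5.00,0)
B = A + 4.00·(cos296°, sin296°) = (1.7535, -3.5952)
|BD| = 4.8441
circle(B,4.00) ∩ circle(D,3.00): a=3.1446, h=2.4722
  candidates: C₊=(2.0262,0.3955) cross=11.975; C₋=(5.6958,-2.9182) cross=-11.975
  mode + wants cross > 0 → take C=(2.0262,0.3955) (cross=11.975)
ex = (C−B)/|BC| = (0.0682,0.9977); ey = (-0.9977,0.0682)
P = B + -2.28·ex + -2.74·ey = (4.3317,-6.0567)

4.33 -6.06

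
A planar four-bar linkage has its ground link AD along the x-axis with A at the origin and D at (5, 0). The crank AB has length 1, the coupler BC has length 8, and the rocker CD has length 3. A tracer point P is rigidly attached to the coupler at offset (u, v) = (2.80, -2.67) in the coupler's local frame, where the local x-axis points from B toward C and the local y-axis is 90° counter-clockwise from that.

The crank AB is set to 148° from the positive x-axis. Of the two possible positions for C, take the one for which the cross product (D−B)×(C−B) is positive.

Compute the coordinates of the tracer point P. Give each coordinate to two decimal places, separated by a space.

2.47 -1.47

A=(0,0), D=(5.00,0)
B = A + 1.00·(cos148°, sin148°) = (-0.8480, 0.5299)
|BD| = 5.8720
circle(B,8.00) ∩ circle(D,3.00): a=7.6192, h=2.4387
  candidates: C₊=(6.9602,2.2711) cross=14.320; C₋=(6.5200,-2.5864) cross=-14.320
  mode + wants cross > 0 → take C=(6.9602,2.2711) (cross=14.320)
ex = (C−B)/|BC| = (0.9760,0.2176); ey = (-0.2176,0.9760)
P = B + 2.80·ex + -2.67·ey = (2.4659,-1.4667)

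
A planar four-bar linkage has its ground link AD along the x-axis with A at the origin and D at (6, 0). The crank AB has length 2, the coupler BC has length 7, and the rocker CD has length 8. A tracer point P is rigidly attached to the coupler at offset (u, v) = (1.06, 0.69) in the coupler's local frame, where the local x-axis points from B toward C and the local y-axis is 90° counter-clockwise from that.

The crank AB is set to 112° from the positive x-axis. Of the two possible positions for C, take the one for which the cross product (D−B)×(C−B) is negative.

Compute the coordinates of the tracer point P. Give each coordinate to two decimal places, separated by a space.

0.03 0.86

A=(0,0), D=(6.00,0)
B = A + 2.00·(cos112°, sin112°) = (-0.7492, 1.8544)
|BD| = 6.9993
circle(B,7.00) ∩ circle(D,8.00): a=2.4281, h=6.5654
  candidates: C₊=(3.3316,7.5418) cross=45.953; C₋=(-0.1472,-5.1197) cross=-45.953
  mode - wants cross < 0 → take C=(-0.1472,-5.1197) (cross=-45.953)
ex = (C−B)/|BC| = (0.0860,-0.9963); ey = (0.9963,0.0860)
P = B + 1.06·ex + 0.69·ey = (0.0294,0.8576)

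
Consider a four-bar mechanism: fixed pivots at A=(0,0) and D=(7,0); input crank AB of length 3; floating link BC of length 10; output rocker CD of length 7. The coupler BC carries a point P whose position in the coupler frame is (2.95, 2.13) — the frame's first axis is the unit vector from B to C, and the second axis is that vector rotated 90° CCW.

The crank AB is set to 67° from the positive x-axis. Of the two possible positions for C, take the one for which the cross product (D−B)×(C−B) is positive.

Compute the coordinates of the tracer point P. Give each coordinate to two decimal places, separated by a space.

A=(0,0), D=(7.00,0)
B = A + 3.00·(cos67°, sin67°) = (1.1722, 2.7615)
|BD| = 6.4490
circle(B,10.00) ∩ circle(D,7.00): a=7.1786, h=6.9619
  candidates: C₊=(10.6405,5.9789) cross=44.897; C₋=(4.6782,-6.6037) cross=-44.897
  mode + wants cross > 0 → take C=(10.6405,5.9789) (cross=44.897)
ex = (C−B)/|BC| = (0.9468,0.3217); ey = (-0.3217,0.9468)
P = B + 2.95·ex + 2.13·ey = (3.2800,5.7274)

3.28 5.73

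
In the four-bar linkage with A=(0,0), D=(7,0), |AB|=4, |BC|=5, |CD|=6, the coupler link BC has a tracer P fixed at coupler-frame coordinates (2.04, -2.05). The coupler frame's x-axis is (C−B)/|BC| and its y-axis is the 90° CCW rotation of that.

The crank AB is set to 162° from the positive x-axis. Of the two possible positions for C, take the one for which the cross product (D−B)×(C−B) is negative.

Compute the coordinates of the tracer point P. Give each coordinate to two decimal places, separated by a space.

-2.41 -1.30

A=(0,0), D=(7.00,0)
B = A + 4.00·(cos162°, sin162°) = (-3.8042, 1.2361)
|BD| = 10.8747
circle(B,5.00) ∩ circle(D,6.00): a=4.9316, h=0.8243
  candidates: C₊=(1.1891,1.4944) cross=8.964; C₋=(1.0017,-0.1434) cross=-8.964
  mode - wants cross < 0 → take C=(1.0017,-0.1434) (cross=-8.964)
ex = (C−B)/|BC| = (0.9612,-0.2759); ey = (0.2759,0.9612)
P = B + 2.04·ex + -2.05·ey = (-2.4090,-1.2972)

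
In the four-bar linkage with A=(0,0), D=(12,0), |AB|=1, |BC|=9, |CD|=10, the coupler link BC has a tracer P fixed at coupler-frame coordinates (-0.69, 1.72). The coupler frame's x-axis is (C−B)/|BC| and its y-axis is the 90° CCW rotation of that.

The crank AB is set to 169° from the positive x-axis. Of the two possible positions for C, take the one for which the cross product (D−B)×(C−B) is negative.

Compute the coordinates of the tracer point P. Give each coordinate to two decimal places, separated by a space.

A=(0,0), D=(12.00,0)
B = A + 1.00·(cos169°, sin169°) = (-0.9816, 0.1908)
|BD| = 12.9830
circle(B,9.00) ∩ circle(D,10.00): a=5.7598, h=6.9155
  candidates: C₊=(4.8792,7.0210) cross=89.785; C₋=(4.6759,-6.8086) cross=-89.785
  mode - wants cross < 0 → take C=(4.6759,-6.8086) (cross=-89.785)
ex = (C−B)/|BC| = (0.6286,-0.7777); ey = (0.7777,0.6286)
P = B + -0.69·ex + 1.72·ey = (-0.0777,1.8087)

-0.08 1.81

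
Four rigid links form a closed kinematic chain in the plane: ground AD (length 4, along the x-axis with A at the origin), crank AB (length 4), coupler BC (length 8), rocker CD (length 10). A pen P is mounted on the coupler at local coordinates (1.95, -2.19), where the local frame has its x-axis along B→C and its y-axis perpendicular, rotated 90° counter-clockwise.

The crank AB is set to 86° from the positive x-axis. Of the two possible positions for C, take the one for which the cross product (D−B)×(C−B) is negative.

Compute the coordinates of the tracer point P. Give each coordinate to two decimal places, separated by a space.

A=(0,0), D=(4.00,0)
B = A + 4.00·(cos86°, sin86°) = (0.2790, 3.9903)
|BD| = 5.4560
circle(B,8.00) ∩ circle(D,10.00): a=-0.5711, h=7.9796
  candidates: C₊=(5.7254,9.8500) cross=43.537; C₋=(-5.9464,-1.0341) cross=-43.537
  mode - wants cross < 0 → take C=(-5.9464,-1.0341) (cross=-43.537)
ex = (C−B)/|BC| = (-0.7782,-0.6280); ey = (0.6280,-0.7782)
P = B + 1.95·ex + -2.19·ey = (-2.6138,4.4698)

-2.61 4.47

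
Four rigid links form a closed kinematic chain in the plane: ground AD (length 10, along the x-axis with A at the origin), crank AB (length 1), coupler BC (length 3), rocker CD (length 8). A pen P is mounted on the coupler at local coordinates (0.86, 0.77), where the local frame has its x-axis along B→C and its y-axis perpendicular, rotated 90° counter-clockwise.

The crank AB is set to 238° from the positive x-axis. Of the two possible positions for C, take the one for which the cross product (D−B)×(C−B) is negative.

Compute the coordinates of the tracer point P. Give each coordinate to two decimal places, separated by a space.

0.56 -0.46

A=(0,0), D=(10.00,0)
B = A + 1.00·(cos238°, sin238°) = (-0.5299, -0.8480)
|BD| = 10.5640
circle(B,3.00) ∩ circle(D,8.00): a=2.6788, h=1.3505
  candidates: C₊=(2.0318,0.7131) cross=14.267; C₋=(2.2487,-1.9791) cross=-14.267
  mode - wants cross < 0 → take C=(2.2487,-1.9791) (cross=-14.267)
ex = (C−B)/|BC| = (0.9262,-0.3770); ey = (0.3770,0.9262)
P = B + 0.86·ex + 0.77·ey = (0.5569,-0.4591)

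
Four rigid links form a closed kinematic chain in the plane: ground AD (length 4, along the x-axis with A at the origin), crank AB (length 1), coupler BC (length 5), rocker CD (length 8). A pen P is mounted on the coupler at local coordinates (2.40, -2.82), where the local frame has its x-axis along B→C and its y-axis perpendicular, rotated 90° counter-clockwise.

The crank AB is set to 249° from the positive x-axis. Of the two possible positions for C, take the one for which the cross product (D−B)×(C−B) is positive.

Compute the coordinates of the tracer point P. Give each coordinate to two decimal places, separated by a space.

A=(0,0), D=(4.00,0)
B = A + 1.00·(cos249°, sin249°) = (-0.3584, -0.9336)
|BD| = 4.4572
circle(B,5.00) ∩ circle(D,8.00): a=-2.1463, h=4.5159
  candidates: C₊=(-3.4029,3.0326) cross=20.128; C₋=(-1.5112,-5.7989) cross=-20.128
  mode + wants cross > 0 → take C=(-3.4029,3.0326) (cross=20.128)
ex = (C−B)/|BC| = (-0.6089,0.7932); ey = (-0.7932,-0.6089)
P = B + 2.40·ex + -2.82·ey = (0.4172,2.6873)

0.42 2.69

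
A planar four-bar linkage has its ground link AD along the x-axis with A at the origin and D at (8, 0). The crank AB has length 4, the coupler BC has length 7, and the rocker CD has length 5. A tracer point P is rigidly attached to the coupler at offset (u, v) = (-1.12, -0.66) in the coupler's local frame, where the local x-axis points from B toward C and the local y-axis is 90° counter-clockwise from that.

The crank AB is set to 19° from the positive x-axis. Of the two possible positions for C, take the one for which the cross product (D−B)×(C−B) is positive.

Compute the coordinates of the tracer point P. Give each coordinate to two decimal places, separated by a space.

A=(0,0), D=(8.00,0)
B = A + 4.00·(cos19°, sin19°) = (3.7821, 1.3023)
|BD| = 4.4144
circle(B,7.00) ∩ circle(D,5.00): a=4.9256, h=4.9738
  candidates: C₊=(9.9557,4.6016) cross=21.956; C₋=(7.0211,-4.9032) cross=-21.956
  mode + wants cross > 0 → take C=(9.9557,4.6016) (cross=21.956)
ex = (C−B)/|BC| = (0.8820,0.4713); ey = (-0.4713,0.8820)
P = B + -1.12·ex + -0.66·ey = (3.1054,0.1923)

3.11 0.19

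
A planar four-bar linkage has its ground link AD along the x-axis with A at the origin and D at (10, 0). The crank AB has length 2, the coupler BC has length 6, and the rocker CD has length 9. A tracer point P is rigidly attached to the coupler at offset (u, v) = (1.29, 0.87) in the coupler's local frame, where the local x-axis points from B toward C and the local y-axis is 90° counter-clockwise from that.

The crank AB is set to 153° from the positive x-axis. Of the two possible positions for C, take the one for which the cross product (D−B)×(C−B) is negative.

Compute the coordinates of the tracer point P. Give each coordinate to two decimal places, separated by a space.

A=(0,0), D=(10.00,0)
B = A + 2.00·(cos153°, sin153°) = (-1.7820, 0.9080)
|BD| = 11.8169
circle(B,6.00) ∩ circle(D,9.00): a=4.0044, h=4.4682
  candidates: C₊=(2.5539,5.0553) cross=52.800; C₋=(1.8673,-3.8547) cross=-52.800
  mode - wants cross < 0 → take C=(1.8673,-3.8547) (cross=-52.800)
ex = (C−B)/|BC| = (0.6082,-0.7938); ey = (0.7938,0.6082)
P = B + 1.29·ex + 0.87·ey = (-0.3068,0.4132)

-0.31 0.41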